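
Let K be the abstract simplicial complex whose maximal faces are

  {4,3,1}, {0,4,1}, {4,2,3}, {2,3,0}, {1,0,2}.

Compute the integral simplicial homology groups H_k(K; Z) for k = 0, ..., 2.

H_0 = Z,  H_1 = Z,  H_2 = 0.

We work with the vertex ordering 0 < 1 < 2 < 3 < 4. The simplices of K, each written with vertices in increasing order, are:

  0-simplices (5): [0], [1], [2], [3], [4]
  1-simplices (10): [0,1], [0,2], [0,3], [0,4], [1,2], [1,3], [1,4], [2,3], [2,4], [3,4]
  2-simplices (5): [0,1,2], [0,1,4], [0,2,3], [1,3,4], [2,3,4]

so the chain groups are C_0 ≅ Z^5, C_1 ≅ Z^10, C_2 ≅ Z^5.

Boundary ∂_1: C_1 → C_0 maps an edge to its endpoints' difference, ∂[p,q] = q − p. For instance
  ∂[0,4] = [4] − [0].
The resulting 5×10 matrix has rank 4, and its Smith normal form has invariant factors (1,1,1,1).

The boundary map ∂_2: C_2 → C_1 acts by ∂[p,q,r] = [q,r] − [p,r] + [p,q]. For instance
  ∂[2,3,4] = [3,4] − [2,4] + [2,3],
  ∂[0,1,4] = [1,4] − [0,4] + [0,1].
This gives a 10×5 integer matrix of rank 5; reducing to Smith normal form yields diagonal entries (1,1,1,1,1).

Now H_k = ker ∂_k / im ∂_{k+1}, so:

  H_0: rank C_0 − rank ∂_1 = 5 − 4 = 1, and the invariant factors of ∂_1 are all 1, so H_0 = Z.
  H_1: rank ker ∂_1 − rank ∂_2 = (10 − 4) − 5 = 1, and the invariant factors of ∂_2 are all 1, so H_1 = Z.
  H_2: rank ker ∂_2 − rank ∂_3 = (5 − 5) − 0 = 0, and there is no ∂_3, so H_2 = 0.

As a check, the Euler characteristic is 5 − 10 + 5 = 0, which agrees with 1 − 1 + 0 = 0.
(K is a triangulation of the Möbius band.)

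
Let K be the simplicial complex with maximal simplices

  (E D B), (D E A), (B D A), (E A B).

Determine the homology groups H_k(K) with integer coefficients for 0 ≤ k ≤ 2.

H_0 = Z,  H_1 = 0,  H_2 = Z.

Take the total order A < B < D < E on the vertex set. Then K (dimension 2) consists of the simplices:

  0-simplices (4): A, B, D, E
  1-simplices (6): AB, AD, AE, BD, BE, DE
  2-simplices (4): ABD, ABE, ADE, BDE

Hence C_0 ≅ Z^4, C_1 ≅ Z^6, C_2 ≅ Z^4.

The boundary map ∂_1: C_1 → C_0 sends each edge [p,q] (with p < q) to q − p. For instance
  ∂DE = E − D.
The 4×6 boundary matrix has rank 3 and Smith normal form diag(1,1,1).

∂_2: C_2 → C_1 sends each 2-simplex [p,q,r] to [q,r] − [p,r] + [p,q]. For instance
  ∂ABE = BE − AE + AB,
  ∂BDE = DE − BE + BD.
As a 6×4 matrix over Z this has rank 3, with invariant factors (1,1,1).

Computing H_k = (kernel of ∂_k) / (image of ∂_{k+1}):

  H_0: rank C_0 − rank ∂_1 = 4 − 3 = 1, and the invariant factors of ∂_1 are all 1, so H_0 = Z.
  H_1: rank ker ∂_1 − rank ∂_2 = (6 − 3) − 3 = 0, and the invariant factors of ∂_2 are all 1, so H_1 = 0.
  H_2: rank ker ∂_2 − rank ∂_3 = (4 − 3) − 0 = 1, and there is no ∂_3, so H_2 = Z.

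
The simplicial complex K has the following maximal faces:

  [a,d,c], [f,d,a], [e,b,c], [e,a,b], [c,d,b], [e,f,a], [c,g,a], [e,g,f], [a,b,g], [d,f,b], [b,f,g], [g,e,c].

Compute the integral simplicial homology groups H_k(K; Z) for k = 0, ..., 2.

K has 7 vertices, 18 edges, 12 triangles.
rank ∂_0 = 0, rank ∂_1 = 6 ⇒ b_0 = 7 − 0 − 6 = 1; all invariant factors of ∂_1 are 1 so no torsion. So H_0 = Z.
rank ∂_1 = 6, rank ∂_2 = 12 ⇒ b_1 = 18 − 6 − 12 = 0; ∂_2 has invariant factor(s) [2] giving torsion. So H_1 = Z/2.
rank ∂_2 = 12, rank ∂_3 = 0 ⇒ b_2 = 12 − 12 − 0 = 0. So H_2 = 0.

H_0 ≅ Z,  H_1 ≅ Z/2,  H_2 = 0.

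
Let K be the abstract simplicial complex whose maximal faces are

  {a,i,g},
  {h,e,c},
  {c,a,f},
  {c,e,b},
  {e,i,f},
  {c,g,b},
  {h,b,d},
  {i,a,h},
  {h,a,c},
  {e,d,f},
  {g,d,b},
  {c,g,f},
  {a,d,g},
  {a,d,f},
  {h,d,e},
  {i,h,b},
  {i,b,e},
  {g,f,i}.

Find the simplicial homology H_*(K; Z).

H_0 = Z,  H_1 = Z ⊕ Z/2,  H_2 = 0.

We work with the vertex ordering a < b < c < d < e < f < g < h < i. The simplices of K, each written with vertices in increasing order, are:

  0-simplices (9): a, b, c, d, e, f, g, h, i
  1-simplices (27): ac, ad, af, ag, ah, ai, bc, bd, be, bg, bh, bi, ce, cf, cg, ch, de, df, dg, dh, ef, eh, ei, fg, fi, gi, hi
  2-simplices (18): acf, ach, adf, adg, agi, ahi, bce, bcg, bdg, bdh, bei, bhi, ceh, cfg, def, deh, efi, fgi

giving chain groups C_0 ≅ Z^9, C_1 ≅ Z^27, C_2 ≅ Z^18.

Boundary ∂_1: C_1 → C_0 sends each edge [p,q] (with p < q) to q − p. For instance
  ∂bi = i − b.
The 9×27 boundary matrix has rank 8 and Smith normal form diag(1,1,1,1,1,1,1,1).

The boundary map ∂_2: C_2 → C_1 sends each 2-simplex [p,q,r] to [q,r] − [p,r] + [p,q]. For instance
  ∂bei = ei − bi + be,
  ∂ceh = eh − ch + ce.
As a 27×18 matrix over Z this has rank 18, with invariant factors (1,1,1,1,1,1,1,1,1,1,1,1,1,1,1,1,1,2).

Computing H_k = (kernel of ∂_k) / (image of ∂_{k+1}):

  H_0: rank C_0 − rank ∂_1 = 9 − 8 = 1, and the invariant factors of ∂_1 are all 1, so H_0 = Z.
  H_1: rank ker ∂_1 − rank ∂_2 = (27 − 8) − 18 = 1, and ∂_2 has invariant factor 2 > 1, so H_1 = Z ⊕ Z/2.
  H_2: rank ker ∂_2 − rank ∂_3 = (18 − 18) − 0 = 0, and there is no ∂_3, so H_2 = 0.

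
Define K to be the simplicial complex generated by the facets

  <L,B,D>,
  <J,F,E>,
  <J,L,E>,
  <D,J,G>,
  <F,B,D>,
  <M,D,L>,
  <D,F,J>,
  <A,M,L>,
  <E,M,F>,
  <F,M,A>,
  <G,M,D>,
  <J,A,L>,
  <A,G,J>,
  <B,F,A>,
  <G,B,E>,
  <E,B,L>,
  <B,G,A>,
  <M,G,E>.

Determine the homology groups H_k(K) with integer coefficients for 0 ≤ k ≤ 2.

H_0 = Z,  H_1 = Z^2,  H_2 = Z.

Order the vertices as A < B < D < E < F < G < J < L < M. Listing each simplex with vertices in this order, K has dimension 2 with simplices:

  0-simplices (9): A, B, D, E, F, G, J, L, M
  1-simplices (27): AB, AF, AG, AJ, AL, AM, BD, BE, BF, BG, BL, DF, DG, DJ, DL, DM, EF, EG, EJ, EL, EM, FJ, FM, GJ, GM, JL, LM
  2-simplices (18): ABF, ABG, AFM, AGJ, AJL, ALM, BDF, BDL, BEG, BEL, DFJ, DGJ, DGM, DLM, EFJ, EFM, EGM, EJL

giving chain groups C_0 ≅ Z^9, C_1 ≅ Z^27, C_2 ≅ Z^18.

∂_1: C_1 → C_0 sends each edge [p,q] (with p < q) to q − p. For instance
  ∂BL = L − B.
As a 9×27 matrix over Z this has rank 8, with invariant factors (1,1,1,1,1,1,1,1).

∂_2: C_2 → C_1 maps a triangle to the signed sum of its edges. For instance
  ∂BDL = DL − BL + BD,
  ∂AFM = FM − AM + AF.
The resulting 27×18 matrix has rank 17, and its Smith normal form has invariant factors (1,1,1,1,1,1,1,1,1,1,1,1,1,1,1,1,1).

Reading off H_k = ker ∂_k / im ∂_{k+1}:

  H_0: rank C_0 − rank ∂_1 = 9 − 8 = 1, and the invariant factors of ∂_1 are all 1, so H_0 = Z.
  H_1: rank ker ∂_1 − rank ∂_2 = (27 − 8) − 17 = 2, and the invariant factors of ∂_2 are all 1, so H_1 = Z^2.
  H_2: rank ker ∂_2 − rank ∂_3 = (18 − 17) − 0 = 1, and there is no ∂_3, so H_2 = Z.

As a check, the Euler characteristic is 9 − 27 + 18 = 0, which agrees with 1 − 2 + 1 = 0.
(K is a triangulation of the torus T^2.)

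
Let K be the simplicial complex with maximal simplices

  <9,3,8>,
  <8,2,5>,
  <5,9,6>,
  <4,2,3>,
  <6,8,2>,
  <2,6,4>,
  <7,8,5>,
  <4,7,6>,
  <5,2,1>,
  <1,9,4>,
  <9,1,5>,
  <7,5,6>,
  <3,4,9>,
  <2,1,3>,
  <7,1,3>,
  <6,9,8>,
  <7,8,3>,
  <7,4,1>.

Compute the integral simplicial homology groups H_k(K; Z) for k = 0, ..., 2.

Fix the vertex order 1 < 2 < 3 < 4 < 5 < 6 < 7 < 8 < 9 and write every simplex with vertices in increasing order. Then dim K = 2 and the simplices of K are:

  0-simplices (9): [1], [2], [3], [4], [5], [6], [7], [8], [9]
  1-simplices (27): (27 of them)
  2-simplices (18): [1,2,3], [1,2,5], [1,3,7], [1,4,7], [1,4,9], [1,5,9], [2,3,4], [2,4,6], [2,5,8], [2,6,8], [3,4,9], [3,7,8], [3,8,9], [4,6,7], [5,6,7], [5,6,9], [5,7,8], [6,8,9]

giving chain groups C_0 ≅ Z^9, C_1 ≅ Z^27, C_2 ≅ Z^18.

∂_1: C_1 → C_0 maps an edge to its endpoints' difference, ∂[p,q] = q − p.
The 9×27 boundary matrix has rank 8 and Smith normal form diag(1,1,1,1,1,1,1,1).

Boundary ∂_2: C_2 → C_1 acts by ∂[p,q,r] = [q,r] − [p,r] + [p,q]. For instance
  ∂[1,4,7] = [4,7] − [1,7] + [1,4],
  ∂[1,2,3] = [2,3] − [1,3] + [1,2].
This gives a 27×18 integer matrix of rank 18; reducing to Smith normal form yields diagonal entries (1,1,1,1,1,1,1,1,1,1,1,1,1,1,1,1,1,2).

From H_k ≅ ker(∂_k) / im(∂_{k+1}) we obtain:

  H_0: rank C_0 − rank ∂_1 = 9 − 8 = 1, and the invariant factors of ∂_1 are all 1, so H_0 ≅ Z.
  H_1: rank ker ∂_1 − rank ∂_2 = (27 − 8) − 18 = 1, and ∂_2 has invariant factor 2 > 1, so H_1 ≅ Z × Z/2.
  H_2: rank ker ∂_2 − rank ∂_3 = (18 − 18) − 0 = 0, and there is no ∂_3, so H_2 ≅ 0.

H_0 = Z,  H_1 = Z × Z/2,  H_2 = 0.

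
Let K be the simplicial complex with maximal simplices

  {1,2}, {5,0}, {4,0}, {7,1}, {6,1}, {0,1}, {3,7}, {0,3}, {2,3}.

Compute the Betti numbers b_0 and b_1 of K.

b_0 = 1, b_1 = 2.

Fix the vertex order 0 < 1 < 2 < 3 < 4 < 5 < 6 < 7 and write every simplex with vertices in increasing order. Then dim K = 1 and the simplices of K are:

  0-simplices (8): [0], [1], [2], [3], [4], [5], [6], [7]
  1-simplices (9): [0,1], [0,3], [0,4], [0,5], [1,2], [1,6], [1,7], [2,3], [3,7]

giving chain groups C_0 ≅ Z^8, C_1 ≅ Z^9.

Boundary ∂_1: C_1 → C_0 maps an edge to its endpoints' difference, ∂[p,q] = q − p.
As a 8×9 matrix over Z this has rank 7, with invariant factors (1,1,1,1,1,1,1).

Reading off H_k = ker ∂_k / im ∂_{k+1}:

  H_0: rank C_0 − rank ∂_1 = 8 − 7 = 1, and the invariant factors of ∂_1 are all 1, so H_0 ≅ Z.
  H_1: rank ker ∂_1 − rank ∂_2 = (9 − 7) − 0 = 2, and there is no ∂_2, so H_1 ≅ Z^2.

Hence the Betti numbers are b_0 = 1, b_1 = 2.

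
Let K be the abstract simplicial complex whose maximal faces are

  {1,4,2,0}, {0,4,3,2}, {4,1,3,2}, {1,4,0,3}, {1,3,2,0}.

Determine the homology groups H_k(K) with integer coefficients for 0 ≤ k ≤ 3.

H_0 ≅ Z,  H_1 = 0,  H_2 = 0,  H_3 ≅ Z.

We work with the vertex ordering 0 < 1 < 2 < 3 < 4. The simplices of K, each written with vertices in increasing order, are:

  0-simplices (5): [0], [1], [2], [3], [4]
  1-simplices (10): [0,1], [0,2], [0,3], [0,4], [1,2], [1,3], [1,4], [2,3], [2,4], [3,4]
  2-simplices (10): [0,1,2], [0,1,3], [0,1,4], [0,2,3], [0,2,4], [0,3,4], [1,2,3], [1,2,4], [1,3,4], [2,3,4]
  3-simplices (5): [0,1,2,3], [0,1,2,4], [0,1,3,4], [0,2,3,4], [1,2,3,4]

giving chain groups C_0 ≅ Z^5, C_1 ≅ Z^10, C_2 ≅ Z^10, C_3 ≅ Z^5.

Boundary ∂_1: C_1 → C_0 maps an edge to its endpoints' difference, ∂[p,q] = q − p. For instance
  ∂[3,4] = [4] − [3].
The 5×10 boundary matrix has rank 4 and Smith normal form diag(1,1,1,1).

Boundary ∂_2: C_2 → C_1 maps a triangle to the signed sum of its edges. For instance
  ∂[1,2,3] = [2,3] − [1,3] + [1,2],
  ∂[1,3,4] = [3,4] − [1,4] + [1,3].
The resulting 10×10 matrix has rank 6, and its Smith normal form has invariant factors (1,1,1,1,1,1).

The boundary map ∂_3: C_3 → C_2 sends each 3-simplex σ to the alternating sum Σ_i (−1)^i (σ with its i-th vertex removed). For instance
  ∂[0,2,3,4] = [2,3,4] − [0,3,4] + [0,2,4] − [0,2,3],
  ∂[0,1,2,4] = [1,2,4] − [0,2,4] + [0,1,4] − [0,1,2].
The resulting 10×5 matrix has rank 4, and its Smith normal form has invariant factors (1,1,1,1).

Now H_k = ker ∂_k / im ∂_{k+1}, so:

  H_0: rank C_0 − rank ∂_1 = 5 − 4 = 1, and the invariant factors of ∂_1 are all 1, so H_0 ≅ Z.
  H_1: rank ker ∂_1 − rank ∂_2 = (10 − 4) − 6 = 0, and the invariant factors of ∂_2 are all 1, so H_1 ≅ 0.
  H_2: rank ker ∂_2 − rank ∂_3 = (10 − 6) − 4 = 0, and the invariant factors of ∂_3 are all 1, so H_2 ≅ 0.
  H_3: rank ker ∂_3 − rank ∂_4 = (5 − 4) − 0 = 1, and there is no ∂_4, so H_3 ≅ Z.

(K is a triangulation of the 3-sphere S^3.)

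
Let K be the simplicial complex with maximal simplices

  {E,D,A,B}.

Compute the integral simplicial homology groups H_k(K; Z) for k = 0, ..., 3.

H_0 = Z,  H_1 = 0,  H_2 = 0,  H_3 = 0.

Fix the vertex order A < B < D < E and write every simplex with vertices in increasing order. Then dim K = 3 and the simplices of K are:

  0-simplices (4): A, B, D, E
  1-simplices (6): AB, AD, AE, BD, BE, DE
  2-simplices (4): ABD, ABE, ADE, BDE
  3-simplices (1): ABDE

so the chain groups are C_0 ≅ Z^4, C_1 ≅ Z^6, C_2 ≅ Z^4, C_3 ≅ Z^1.

∂_1: C_1 → C_0 is given by ∂[p,q] = [q] − [p].
As a 4×6 matrix over Z this has rank 3, with invariant factors (1,1,1).

The boundary map ∂_2: C_2 → C_1 sends each 2-simplex [p,q,r] to [q,r] − [p,r] + [p,q]. For instance
  ∂BDE = DE − BE + BD,
  ∂ADE = DE − AE + AD.
The 6×4 boundary matrix has rank 3 and Smith normal form diag(1,1,1).

The boundary map ∂_3: C_3 → C_2 sends each 3-simplex σ to the alternating sum Σ_i (−1)^i (σ with its i-th vertex removed). For instance
  ∂ABDE = BDE − ADE + ABE − ABD.
The resulting 4×1 matrix has rank 1, and its Smith normal form has invariant factors (1).

Computing H_k = (kernel of ∂_k) / (image of ∂_{k+1}):

  H_0: rank C_0 − rank ∂_1 = 4 − 3 = 1, and the invariant factors of ∂_1 are all 1, so H_0 = Z.
  H_1: rank ker ∂_1 − rank ∂_2 = (6 − 3) − 3 = 0, and the invariant factors of ∂_2 are all 1, so H_1 = 0.
  H_2: rank ker ∂_2 − rank ∂_3 = (4 − 3) − 1 = 0, and the invariant factors of ∂_3 are all 1, so H_2 = 0.
  H_3: rank ker ∂_3 − rank ∂_4 = (1 − 1) − 0 = 0, and there is no ∂_4, so H_3 = 0.

As a check, the Euler characteristic is 4 − 6 + 4 − 1 = 1, which agrees with 1 − 0 + 0 − 0 = 1.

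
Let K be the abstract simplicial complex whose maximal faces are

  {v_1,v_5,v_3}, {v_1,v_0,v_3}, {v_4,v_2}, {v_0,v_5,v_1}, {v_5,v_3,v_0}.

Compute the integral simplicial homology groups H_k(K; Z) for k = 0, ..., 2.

H_0 ≅ Z^2,  H_1 = 0,  H_2 ≅ Z.

We work with the vertex ordering v_0 < v_1 < v_2 < v_3 < v_4 < v_5. The simplices of K, each written with vertices in increasing order, are:

  0-simplices (6): [v_0], [v_1], [v_2], [v_3], [v_4], [v_5]
  1-simplices (7): [v_0,v_1], [v_0,v_3], [v_0,v_5], [v_1,v_3], [v_1,v_5], [v_2,v_4], [v_3,v_5]
  2-simplices (4): [v_0,v_1,v_3], [v_0,v_1,v_5], [v_0,v_3,v_5], [v_1,v_3,v_5]

so the chain groups are C_0 ≅ Z^6, C_1 ≅ Z^7, C_2 ≅ Z^4.

The boundary map ∂_1: C_1 → C_0 is given by ∂[p,q] = [q] − [p].
The resulting 6×7 matrix has rank 4, and its Smith normal form has invariant factors (1,1,1,1).

The boundary map ∂_2: C_2 → C_1 acts by ∂[p,q,r] = [q,r] − [p,r] + [p,q]. For instance
  ∂[v_0,v_1,v_5] = [v_1,v_5] − [v_0,v_5] + [v_0,v_1],
  ∂[v_0,v_1,v_3] = [v_1,v_3] − [v_0,v_3] + [v_0,v_1].
As a 7×4 matrix over Z this has rank 3, with invariant factors (1,1,1).

Reading off H_k = ker ∂_k / im ∂_{k+1}:

  H_0: rank C_0 − rank ∂_1 = 6 − 4 = 2, and the invariant factors of ∂_1 are all 1, so H_0 = Z^2.
  H_1: rank ker ∂_1 − rank ∂_2 = (7 − 4) − 3 = 0, and the invariant factors of ∂_2 are all 1, so H_1 = 0.
  H_2: rank ker ∂_2 − rank ∂_3 = (4 − 3) − 0 = 1, and there is no ∂_3, so H_2 = Z.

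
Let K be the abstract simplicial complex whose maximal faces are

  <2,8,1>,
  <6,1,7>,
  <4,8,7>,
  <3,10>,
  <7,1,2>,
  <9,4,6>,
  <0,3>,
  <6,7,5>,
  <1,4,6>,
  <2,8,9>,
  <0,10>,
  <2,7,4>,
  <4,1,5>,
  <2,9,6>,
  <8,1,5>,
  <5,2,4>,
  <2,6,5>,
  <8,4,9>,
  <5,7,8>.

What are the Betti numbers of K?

We work with the vertex ordering 0 < 1 < 2 < 3 < 4 < 5 < 6 < 7 < 8 < 9 < 10. The simplices of K, each written with vertices in increasing order, are:

  0-simplices (11): [0], [1], [2], [3], [4], [5], [6], [7], [8], [9], [10]
  1-simplices (27): (27 of them)
  2-simplices (16): [1,2,7], [1,2,8], [1,4,5], [1,4,6], [1,5,8], [1,6,7], [2,4,5], [2,4,7], [2,5,6], [2,6,9], [2,8,9], [4,6,9], [4,7,8], [4,8,9], [5,6,7], [5,7,8]

so the chain groups are C_0 ≅ Z^11, C_1 ≅ Z^27, C_2 ≅ Z^16.

∂_1: C_1 → C_0 is given by ∂[p,q] = [q] − [p]. For instance
  ∂[2,6] = [6] − [2].
As a 11×27 matrix over Z this has rank 9, with invariant factors (1,1,1,1,1,1,1,1,1).

Boundary ∂_2: C_2 → C_1 maps a triangle to the signed sum of its edges. For instance
  ∂[1,4,6] = [4,6] − [1,6] + [1,4],
  ∂[2,4,5] = [4,5] − [2,5] + [2,4].
The 27×16 boundary matrix has rank 15 and Smith normal form diag(1,1,1,1,1,1,1,1,1,1,1,1,1,1,1).

Now H_k = ker ∂_k / im ∂_{k+1}, so:

  H_0: rank C_0 − rank ∂_1 = 11 − 9 = 2, and the invariant factors of ∂_1 are all 1, so H_0 = Z^2.
  H_1: rank ker ∂_1 − rank ∂_2 = (27 − 9) − 15 = 3, and the invariant factors of ∂_2 are all 1, so H_1 = Z^3.
  H_2: rank ker ∂_2 − rank ∂_3 = (16 − 15) − 0 = 1, and there is no ∂_3, so H_2 = Z.

Hence the Betti numbers are b_0 = 2, b_1 = 3, b_2 = 1.

b_0 = 2, b_1 = 3, b_2 = 1.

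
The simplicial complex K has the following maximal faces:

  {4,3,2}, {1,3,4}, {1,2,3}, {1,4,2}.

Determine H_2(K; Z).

We work with the vertex ordering 1 < 2 < 3 < 4. The simplices of K, each written with vertices in increasing order, are:

  0-simplices (4): [1], [2], [3], [4]
  1-simplices (6): [1,2], [1,3], [1,4], [2,3], [2,4], [3,4]
  2-simplices (4): [1,2,3], [1,2,4], [1,3,4], [2,3,4]

giving chain groups C_0 ≅ Z^4, C_1 ≅ Z^6, C_2 ≅ Z^4.

∂_1: C_1 → C_0 sends each edge [p,q] (with p < q) to q − p.
As a 4×6 matrix over Z this has rank 3, with invariant factors (1,1,1).

Boundary ∂_2: C_2 → C_1 maps a triangle to the signed sum of its edges. For instance
  ∂[2,3,4] = [3,4] − [2,4] + [2,3],
  ∂[1,2,3] = [2,3] − [1,3] + [1,2].
The 6×4 boundary matrix has rank 3 and Smith normal form diag(1,1,1).

Now H_k = ker ∂_k / im ∂_{k+1}, so:

  H_2: rank ker ∂_2 − rank ∂_3 = (4 − 3) − 0 = 1, and there is no ∂_3, so H_2 = Z.

H_2 ≅ Z.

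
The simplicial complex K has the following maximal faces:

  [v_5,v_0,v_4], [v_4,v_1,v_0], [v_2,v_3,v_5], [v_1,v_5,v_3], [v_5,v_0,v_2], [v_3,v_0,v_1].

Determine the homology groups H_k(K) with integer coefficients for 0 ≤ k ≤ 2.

Fix the vertex order v_0 < v_1 < v_2 < v_3 < v_4 < v_5 and write every simplex with vertices in increasing order. Then dim K = 2 and the simplices of K are:

  0-simplices (6): [v_0], [v_1], [v_2], [v_3], [v_4], [v_5]
  1-simplices (12): [v_0,v_1], [v_0,v_2], [v_0,v_3], [v_0,v_4], [v_0,v_5], [v_1,v_3], [v_1,v_4], [v_1,v_5], [v_2,v_3], [v_2,v_5], [v_3,v_5], [v_4,v_5]
  2-simplices (6): [v_0,v_1,v_3], [v_0,v_1,v_4], [v_0,v_2,v_5], [v_0,v_4,v_5], [v_1,v_3,v_5], [v_2,v_3,v_5]

giving chain groups C_0 ≅ Z^6, C_1 ≅ Z^12, C_2 ≅ Z^6.

∂_1: C_1 → C_0 is given by ∂[p,q] = [q] − [p]. For instance
  ∂[v_0,v_1] = [v_1] − [v_0].
As a 6×12 matrix over Z this has rank 5, with invariant factors (1,1,1,1,1).

The boundary map ∂_2: C_2 → C_1 sends each 2-simplex [p,q,r] to [q,r] − [p,r] + [p,q]. For instance
  ∂[v_1,v_3,v_5] = [v_3,v_5] − [v_1,v_5] + [v_1,v_3],
  ∂[v_0,v_2,v_5] = [v_2,v_5] − [v_0,v_5] + [v_0,v_2].
The 12×6 boundary matrix has rank 6 and Smith normal form diag(1,1,1,1,1,1).

Reading off H_k = ker ∂_k / im ∂_{k+1}:

  H_0: rank C_0 − rank ∂_1 = 6 − 5 = 1, and the invariant factors of ∂_1 are all 1, so H_0 ≅ Z.
  H_1: rank ker ∂_1 − rank ∂_2 = (12 − 5) − 6 = 1, and the invariant factors of ∂_2 are all 1, so H_1 ≅ Z.
  H_2: rank ker ∂_2 − rank ∂_3 = (6 − 6) − 0 = 0, and there is no ∂_3, so H_2 ≅ 0.

As a check, the Euler characteristic is 6 − 12 + 6 = 0, which agrees with 1 − 1 + 0 = 0.
(K is a triangulation of the cylinder S^1 x I.)

H_0 = Z,  H_1 = Z,  H_2 = 0.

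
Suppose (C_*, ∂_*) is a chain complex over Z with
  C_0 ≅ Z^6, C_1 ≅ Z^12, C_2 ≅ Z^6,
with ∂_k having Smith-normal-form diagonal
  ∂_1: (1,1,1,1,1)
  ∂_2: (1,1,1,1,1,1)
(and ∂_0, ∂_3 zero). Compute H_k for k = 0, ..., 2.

H_0 ≅ Z,  H_1 ≅ Z,  H_2 = 0.

H_0: b_0 = 6 − 0 − 5 = 1; torsion from ∂_1 factors > 1: none. So H_0 ≅ Z.
H_1: b_1 = 12 − 5 − 6 = 1; torsion from ∂_2 factors > 1: none. So H_1 ≅ Z.
H_2: b_2 = 6 − 6 − 0 = 0; torsion from ∂_3 factors > 1: none. So H_2 ≅ 0.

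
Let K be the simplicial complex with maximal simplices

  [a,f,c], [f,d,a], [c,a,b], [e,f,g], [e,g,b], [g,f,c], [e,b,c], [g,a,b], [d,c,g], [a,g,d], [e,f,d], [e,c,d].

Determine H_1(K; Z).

K has 7 vertices, 18 edges, 12 triangles.
rank ∂_1 = 6, rank ∂_2 = 12 ⇒ b_1 = 18 − 6 − 12 = 0; ∂_2 has invariant factor(s) [2] giving torsion. So H_1 ≅ Z/2Z.

H_1 ≅ Z/2Z.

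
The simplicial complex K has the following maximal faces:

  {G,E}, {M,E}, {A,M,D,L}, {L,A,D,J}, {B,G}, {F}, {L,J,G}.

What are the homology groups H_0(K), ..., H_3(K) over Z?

K has 9 vertices, 14 edges, 8 triangles, 2 3-simplices.
rank ∂_0 = 0, rank ∂_1 = 7 ⇒ b_0 = 9 − 0 − 7 = 2; all invariant factors of ∂_1 are 1 so no torsion. So H_0 ≅ Z^2.
rank ∂_1 = 7, rank ∂_2 = 6 ⇒ b_1 = 14 − 7 − 6 = 1; all invariant factors of ∂_2 are 1 so no torsion. So H_1 ≅ Z.
rank ∂_2 = 6, rank ∂_3 = 2 ⇒ b_2 = 8 − 6 − 2 = 0; all invariant factors of ∂_3 are 1 so no torsion. So H_2 ≅ 0.
rank ∂_3 = 2, rank ∂_4 = 0 ⇒ b_3 = 2 − 2 − 0 = 0. So H_3 ≅ 0.

H_0 = Z^2,  H_1 = Z,  H_2 = 0,  H_3 = 0.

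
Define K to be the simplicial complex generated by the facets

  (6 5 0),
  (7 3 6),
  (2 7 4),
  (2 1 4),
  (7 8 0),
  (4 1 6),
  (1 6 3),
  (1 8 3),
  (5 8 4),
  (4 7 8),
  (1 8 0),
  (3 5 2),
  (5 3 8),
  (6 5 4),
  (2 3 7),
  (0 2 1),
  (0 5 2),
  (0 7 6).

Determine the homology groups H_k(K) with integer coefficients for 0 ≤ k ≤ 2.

H_0 = Z,  H_1 = Z^2,  H_2 = Z.

Order the vertices as 0 < 1 < 2 < 3 < 4 < 5 < 6 < 7 < 8. Listing each simplex with vertices in this order, K has dimension 2 with simplices:

  0-simplices (9): [0], [1], [2], [3], [4], [5], [6], [7], [8]
  1-simplices (27): (27 of them)
  2-simplices (18): [0,1,2], [0,1,8], [0,2,5], [0,5,6], [0,6,7], [0,7,8], [1,2,4], [1,3,6], [1,3,8], [1,4,6], [2,3,5], [2,3,7], [2,4,7], [3,5,8], [3,6,7], [4,5,6], [4,5,8], [4,7,8]

Hence C_0 ≅ Z^9, C_1 ≅ Z^27, C_2 ≅ Z^18.

∂_1: C_1 → C_0 sends each edge [p,q] (with p < q) to q − p.
The 9×27 boundary matrix has rank 8 and Smith normal form diag(1,1,1,1,1,1,1,1).

The boundary map ∂_2: C_2 → C_1 acts by ∂[p,q,r] = [q,r] − [p,r] + [p,q]. For instance
  ∂[4,5,6] = [5,6] − [4,6] + [4,5],
  ∂[0,1,2] = [1,2] − [0,2] + [0,1].
The 27×18 boundary matrix has rank 17 and Smith normal form diag(1,1,1,1,1,1,1,1,1,1,1,1,1,1,1,1,1).

From H_k ≅ ker(∂_k) / im(∂_{k+1}) we obtain:

  H_0: rank C_0 − rank ∂_1 = 9 − 8 = 1, and the invariant factors of ∂_1 are all 1, so H_0 ≅ Z.
  H_1: rank ker ∂_1 − rank ∂_2 = (27 − 8) − 17 = 2, and the invariant factors of ∂_2 are all 1, so H_1 ≅ Z^2.
  H_2: rank ker ∂_2 − rank ∂_3 = (18 − 17) − 0 = 1, and there is no ∂_3, so H_2 ≅ Z.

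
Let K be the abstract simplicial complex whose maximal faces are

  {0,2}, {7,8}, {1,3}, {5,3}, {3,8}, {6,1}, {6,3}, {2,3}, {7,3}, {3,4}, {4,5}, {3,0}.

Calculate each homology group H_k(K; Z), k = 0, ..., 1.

Fix the vertex order 0 < 1 < 2 < 3 < 4 < 5 < 6 < 7 < 8 and write every simplex with vertices in increasing order. Then dim K = 1 and the simplices of K are:

  0-simplices (9): [0], [1], [2], [3], [4], [5], [6], [7], [8]
  1-simplices (12): [0,2], [0,3], [1,3], [1,6], [2,3], [3,4], [3,5], [3,6], [3,7], [3,8], [4,5], [7,8]

Hence C_0 ≅ Z^9, C_1 ≅ Z^12.

The boundary map ∂_1: C_1 → C_0 is given by ∂[p,q] = [q] − [p].
The resulting 9×12 matrix has rank 8, and its Smith normal form has invariant factors (1,1,1,1,1,1,1,1).

From H_k ≅ ker(∂_k) / im(∂_{k+1}) we obtain:

  H_0: rank C_0 − rank ∂_1 = 9 − 8 = 1, and the invariant factors of ∂_1 are all 1, so H_0 ≅ Z.
  H_1: rank ker ∂_1 − rank ∂_2 = (12 − 8) − 0 = 4, and there is no ∂_2, so H_1 ≅ Z^4.

H_0 = Z,  H_1 = Z^4.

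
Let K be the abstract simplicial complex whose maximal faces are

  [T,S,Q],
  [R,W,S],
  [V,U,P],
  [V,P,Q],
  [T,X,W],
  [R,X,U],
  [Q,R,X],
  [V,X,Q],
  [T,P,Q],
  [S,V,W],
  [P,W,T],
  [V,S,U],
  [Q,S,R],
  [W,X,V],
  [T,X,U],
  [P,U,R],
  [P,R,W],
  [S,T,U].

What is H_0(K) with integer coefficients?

Take the total order P < Q < R < S < T < U < V < W < X on the vertex set. Then K (dimension 2) consists of the simplices:

  0-simplices (9): P, Q, R, S, T, U, V, W, X
  1-simplices (27): PQ, PR, PT, PU, PV, PW, QR, QS, QT, QV, QX, RS, RU, RW, RX, ST, SU, SV, SW, TU, TW, TX, UV, UX, VW, VX, WX
  2-simplices (18): PQT, PQV, PRU, PRW, PTW, PUV, QRS, QRX, QST, QVX, RSW, RUX, STU, SUV, SVW, TUX, TWX, VWX

Hence C_0 ≅ Z^9, C_1 ≅ Z^27, C_2 ≅ Z^18.

∂_1: C_1 → C_0 maps an edge to its endpoints' difference, ∂[p,q] = q − p.
As a 9×27 matrix over Z this has rank 8, with invariant factors (1,1,1,1,1,1,1,1).

Boundary ∂_2: C_2 → C_1 sends each 2-simplex [p,q,r] to [q,r] − [p,r] + [p,q]. For instance
  ∂RUX = UX − RX + RU,
  ∂PRU = RU − PU + PR.
The resulting 27×18 matrix has rank 17, and its Smith normal form has invariant factors (1,1,1,1,1,1,1,1,1,1,1,1,1,1,1,1,1).

Reading off H_k = ker ∂_k / im ∂_{k+1}:

  H_0: rank C_0 − rank ∂_1 = 9 − 8 = 1, and the invariant factors of ∂_1 are all 1, so H_0 = Z.

H_0 = Z.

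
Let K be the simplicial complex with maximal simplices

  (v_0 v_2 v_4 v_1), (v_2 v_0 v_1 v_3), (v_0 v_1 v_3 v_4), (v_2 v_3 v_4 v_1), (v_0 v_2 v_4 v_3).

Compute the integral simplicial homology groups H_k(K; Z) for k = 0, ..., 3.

H_0 = Z,  H_1 = 0,  H_2 = 0,  H_3 = Z.

Take the total order v_0 < v_1 < v_2 < v_3 < v_4 on the vertex set. Then K (dimension 3) consists of the simplices:

  0-simplices (5): [v_0], [v_1], [v_2], [v_3], [v_4]
  1-simplices (10): [v_0,v_1], [v_0,v_2], [v_0,v_3], [v_0,v_4], [v_1,v_2], [v_1,v_3], [v_1,v_4], [v_2,v_3], [v_2,v_4], [v_3,v_4]
  2-simplices (10): [v_0,v_1,v_2], [v_0,v_1,v_3], [v_0,v_1,v_4], [v_0,v_2,v_3], [v_0,v_2,v_4], [v_0,v_3,v_4], [v_1,v_2,v_3], [v_1,v_2,v_4], [v_1,v_3,v_4], [v_2,v_3,v_4]
  3-simplices (5): [v_0,v_1,v_2,v_3], [v_0,v_1,v_2,v_4], [v_0,v_1,v_3,v_4], [v_0,v_2,v_3,v_4], [v_1,v_2,v_3,v_4]

so the chain groups are C_0 ≅ Z^5, C_1 ≅ Z^10, C_2 ≅ Z^10, C_3 ≅ Z^5.

The boundary map ∂_1: C_1 → C_0 sends each edge [p,q] (with p < q) to q − p. For instance
  ∂[v_0,v_4] = [v_4] − [v_0].
The 5×10 boundary matrix has rank 4 and Smith normal form diag(1,1,1,1).

∂_2: C_2 → C_1 acts by ∂[p,q,r] = [q,r] − [p,r] + [p,q]. For instance
  ∂[v_0,v_1,v_4] = [v_1,v_4] − [v_0,v_4] + [v_0,v_1],
  ∂[v_2,v_3,v_4] = [v_3,v_4] − [v_2,v_4] + [v_2,v_3].
This gives a 10×10 integer matrix of rank 6; reducing to Smith normal form yields diagonal entries (1,1,1,1,1,1).

Boundary ∂_3: C_3 → C_2 sends each 3-simplex σ to the alternating sum Σ_i (−1)^i (σ with its i-th vertex removed). For instance
  ∂[v_0,v_1,v_2,v_4] = [v_1,v_2,v_4] − [v_0,v_2,v_4] + [v_0,v_1,v_4] − [v_0,v_1,v_2],
  ∂[v_0,v_2,v_3,v_4] = [v_2,v_3,v_4] − [v_0,v_3,v_4] + [v_0,v_2,v_4] − [v_0,v_2,v_3].
This gives a 10×5 integer matrix of rank 4; reducing to Smith normal form yields diagonal entries (1,1,1,1).

Now H_k = ker ∂_k / im ∂_{k+1}, so:

  H_0: rank C_0 − rank ∂_1 = 5 − 4 = 1, and the invariant factors of ∂_1 are all 1, so H_0 = Z.
  H_1: rank ker ∂_1 − rank ∂_2 = (10 − 4) − 6 = 0, and the invariant factors of ∂_2 are all 1, so H_1 = 0.
  H_2: rank ker ∂_2 − rank ∂_3 = (10 − 6) − 4 = 0, and the invariant factors of ∂_3 are all 1, so H_2 = 0.
  H_3: rank ker ∂_3 − rank ∂_4 = (5 − 4) − 0 = 1, and there is no ∂_4, so H_3 = Z.

As a check, the Euler characteristic is 5 − 10 + 10 − 5 = 0, which agrees with 1 − 0 + 0 − 1 = 0.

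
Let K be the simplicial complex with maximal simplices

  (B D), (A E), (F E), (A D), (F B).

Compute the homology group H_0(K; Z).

H_0 ≅ Z.

K has 5 vertices, 5 edges.
rank ∂_0 = 0, rank ∂_1 = 4 ⇒ b_0 = 5 − 0 − 4 = 1; all invariant factors of ∂_1 are 1 so no torsion. So H_0 ≅ Z.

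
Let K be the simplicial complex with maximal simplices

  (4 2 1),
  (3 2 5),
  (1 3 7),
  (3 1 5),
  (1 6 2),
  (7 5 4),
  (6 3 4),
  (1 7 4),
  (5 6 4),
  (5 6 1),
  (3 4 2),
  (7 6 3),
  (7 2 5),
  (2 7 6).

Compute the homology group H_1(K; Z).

Fix the vertex order 1 < 2 < 3 < 4 < 5 < 6 < 7 and write every simplex with vertices in increasing order. Then dim K = 2 and the simplices of K are:

  0-simplices (7): [1], [2], [3], [4], [5], [6], [7]
  1-simplices (21): [1,2], [1,3], [1,4], [1,5], [1,6], [1,7], [2,3], [2,4], [2,5], [2,6], [2,7], [3,4], [3,5], [3,6], [3,7], [4,5], [4,6], [4,7], [5,6], [5,7], [6,7]
  2-simplices (14): [1,2,4], [1,2,6], [1,3,5], [1,3,7], [1,4,7], [1,5,6], [2,3,4], [2,3,5], [2,5,7], [2,6,7], [3,4,6], [3,6,7], [4,5,6], [4,5,7]

giving chain groups C_0 ≅ Z^7, C_1 ≅ Z^21, C_2 ≅ Z^14.

The boundary map ∂_1: C_1 → C_0 is given by ∂[p,q] = [q] − [p].
The resulting 7×21 matrix has rank 6, and its Smith normal form has invariant factors (1,1,1,1,1,1).

∂_2: C_2 → C_1 sends each 2-simplex [p,q,r] to [q,r] − [p,r] + [p,q]. For instance
  ∂[1,2,6] = [2,6] − [1,6] + [1,2],
  ∂[3,6,7] = [6,7] − [3,7] + [3,6].
As a 21×14 matrix over Z this has rank 13, with invariant factors (1,1,1,1,1,1,1,1,1,1,1,1,1).

Computing H_k = (kernel of ∂_k) / (image of ∂_{k+1}):

  H_1: rank ker ∂_1 − rank ∂_2 = (21 − 6) − 13 = 2, and the invariant factors of ∂_2 are all 1, so H_1 ≅ Z^2.

H_1 ≅ Z^2.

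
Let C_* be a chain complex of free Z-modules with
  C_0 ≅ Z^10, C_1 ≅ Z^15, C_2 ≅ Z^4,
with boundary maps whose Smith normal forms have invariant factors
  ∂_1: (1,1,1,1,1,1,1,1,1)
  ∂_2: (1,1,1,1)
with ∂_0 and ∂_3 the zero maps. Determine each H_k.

H_0: b_0 = 10 − 0 − 9 = 1; torsion from ∂_1 factors > 1: none. So H_0 ≅ Z.
H_1: b_1 = 15 − 9 − 4 = 2; torsion from ∂_2 factors > 1: none. So H_1 ≅ Z^2.
H_2: b_2 = 4 − 4 − 0 = 0; torsion from ∂_3 factors > 1: none. So H_2 ≅ 0.

H_0 ≅ Z,  H_1 ≅ Z^2,  H_2 = 0.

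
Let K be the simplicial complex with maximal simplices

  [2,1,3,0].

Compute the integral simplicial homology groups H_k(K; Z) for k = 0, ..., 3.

K has 4 vertices, 6 edges, 4 triangles, 1 3-simplex.
rank ∂_0 = 0, rank ∂_1 = 3 ⇒ b_0 = 4 − 0 − 3 = 1; all invariant factors of ∂_1 are 1 so no torsion. So H_0 = Z.
rank ∂_1 = 3, rank ∂_2 = 3 ⇒ b_1 = 6 − 3 − 3 = 0; all invariant factors of ∂_2 are 1 so no torsion. So H_1 = 0.
rank ∂_2 = 3, rank ∂_3 = 1 ⇒ b_2 = 4 − 3 − 1 = 0; all invariant factors of ∂_3 are 1 so no torsion. So H_2 = 0.
rank ∂_3 = 1, rank ∂_4 = 0 ⇒ b_3 = 1 − 1 − 0 = 0. So H_3 = 0.

H_0 = Z,  H_1 = 0,  H_2 = 0,  H_3 = 0.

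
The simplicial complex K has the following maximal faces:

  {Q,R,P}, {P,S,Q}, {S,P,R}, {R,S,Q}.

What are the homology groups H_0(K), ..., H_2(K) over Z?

H_0 = Z,  H_1 = 0,  H_2 = Z.

We work with the vertex ordering P < Q < R < S. The simplices of K, each written with vertices in increasing order, are:

  0-simplices (4): P, Q, R, S
  1-simplices (6): PQ, PR, PS, QR, QS, RS
  2-simplices (4): PQR, PQS, PRS, QRS

giving chain groups C_0 ≅ Z^4, C_1 ≅ Z^6, C_2 ≅ Z^4.

Boundary ∂_1: C_1 → C_0 maps an edge to its endpoints' difference, ∂[p,q] = q − p. For instance
  ∂PS = S − P.
As a 4×6 matrix over Z this has rank 3, with invariant factors (1,1,1).

Boundary ∂_2: C_2 → C_1 maps a triangle to the signed sum of its edges. For instance
  ∂PRS = RS − PS + PR,
  ∂PQR = QR − PR + PQ.
As a 6×4 matrix over Z this has rank 3, with invariant factors (1,1,1).

From H_k ≅ ker(∂_k) / im(∂_{k+1}) we obtain:

  H_0: rank C_0 − rank ∂_1 = 4 − 3 = 1, and the invariant factors of ∂_1 are all 1, so H_0 ≅ Z.
  H_1: rank ker ∂_1 − rank ∂_2 = (6 − 3) − 3 = 0, and the invariant factors of ∂_2 are all 1, so H_1 ≅ 0.
  H_2: rank ker ∂_2 − rank ∂_3 = (4 − 3) − 0 = 1, and there is no ∂_3, so H_2 ≅ Z.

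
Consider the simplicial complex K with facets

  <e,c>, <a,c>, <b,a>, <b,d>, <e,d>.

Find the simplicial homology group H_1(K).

K has 5 vertices, 5 edges.
rank ∂_1 = 4, rank ∂_2 = 0 ⇒ b_1 = 5 − 4 − 0 = 1. So H_1 ≅ Z.

H_1 ≅ Z.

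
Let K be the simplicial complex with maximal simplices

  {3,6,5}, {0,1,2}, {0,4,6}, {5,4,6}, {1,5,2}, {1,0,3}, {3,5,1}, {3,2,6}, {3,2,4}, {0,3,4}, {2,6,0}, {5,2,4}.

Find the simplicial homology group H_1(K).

H_1 ≅ Z/2.

We work with the vertex ordering 0 < 1 < 2 < 3 < 4 < 5 < 6. The simplices of K, each written with vertices in increasing order, are:

  0-simplices (7): [0], [1], [2], [3], [4], [5], [6]
  1-simplices (18): [0,1], [0,2], [0,3], [0,4], [0,6], [1,2], [1,3], [1,5], [2,3], [2,4], [2,5], [2,6], [3,4], [3,5], [3,6], [4,5], [4,6], [5,6]
  2-simplices (12): [0,1,2], [0,1,3], [0,2,6], [0,3,4], [0,4,6], [1,2,5], [1,3,5], [2,3,4], [2,3,6], [2,4,5], [3,5,6], [4,5,6]

giving chain groups C_0 ≅ Z^7, C_1 ≅ Z^18, C_2 ≅ Z^12.

Boundary ∂_1: C_1 → C_0 sends each edge [p,q] (with p < q) to q − p.
The resulting 7×18 matrix has rank 6, and its Smith normal form has invariant factors (1,1,1,1,1,1).

Boundary ∂_2: C_2 → C_1 maps a triangle to the signed sum of its edges. For instance
  ∂[3,5,6] = [5,6] − [3,6] + [3,5],
  ∂[0,1,3] = [1,3] − [0,3] + [0,1].
As a 18×12 matrix over Z this has rank 12, with invariant factors (1,1,1,1,1,1,1,1,1,1,1,2).

Computing H_k = (kernel of ∂_k) / (image of ∂_{k+1}):

  H_1: rank ker ∂_1 − rank ∂_2 = (18 − 6) − 12 = 0, and ∂_2 has invariant factor 2 > 1, so H_1 ≅ Z/2.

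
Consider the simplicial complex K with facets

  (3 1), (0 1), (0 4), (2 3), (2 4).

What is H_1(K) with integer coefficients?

H_1 ≅ Z.

We work with the vertex ordering 0 < 1 < 2 < 3 < 4. The simplices of K, each written with vertices in increasing order, are:

  0-simplices (5): [0], [1], [2], [3], [4]
  1-simplices (5): [0,1], [0,4], [1,3], [2,3], [2,4]

Hence C_0 ≅ Z^5, C_1 ≅ Z^5.

The boundary map ∂_1: C_1 → C_0 is given by ∂[p,q] = [q] − [p].
As a 5×5 matrix over Z this has rank 4, with invariant factors (1,1,1,1).

Now H_k = ker ∂_k / im ∂_{k+1}, so:

  H_1: rank ker ∂_1 − rank ∂_2 = (5 − 4) − 0 = 1, and there is no ∂_2, so H_1 ≅ Z.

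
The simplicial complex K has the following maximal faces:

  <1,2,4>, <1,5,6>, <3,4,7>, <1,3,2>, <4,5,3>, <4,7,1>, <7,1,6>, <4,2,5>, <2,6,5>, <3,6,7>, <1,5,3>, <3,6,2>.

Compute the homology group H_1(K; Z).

H_1 = Z/2.

We work with the vertex ordering 1 < 2 < 3 < 4 < 5 < 6 < 7. The simplices of K, each written with vertices in increasing order, are:

  0-simplices (7): [1], [2], [3], [4], [5], [6], [7]
  1-simplices (18): [1,2], [1,3], [1,4], [1,5], [1,6], [1,7], [2,3], [2,4], [2,5], [2,6], [3,4], [3,5], [3,6], [3,7], [4,5], [4,7], [5,6], [6,7]
  2-simplices (12): [1,2,3], [1,2,4], [1,3,5], [1,4,7], [1,5,6], [1,6,7], [2,3,6], [2,4,5], [2,5,6], [3,4,5], [3,4,7], [3,6,7]

so the chain groups are C_0 ≅ Z^7, C_1 ≅ Z^18, C_2 ≅ Z^12.

∂_1: C_1 → C_0 sends each edge [p,q] (with p < q) to q − p. For instance
  ∂[1,7] = [7] − [1].
The 7×18 boundary matrix has rank 6 and Smith normal form diag(1,1,1,1,1,1).

The boundary map ∂_2: C_2 → C_1 sends each 2-simplex [p,q,r] to [q,r] − [p,r] + [p,q]. For instance
  ∂[3,4,5] = [4,5] − [3,5] + [3,4],
  ∂[3,6,7] = [6,7] − [3,7] + [3,6].
This gives a 18×12 integer matrix of rank 12; reducing to Smith normal form yields diagonal entries (1,1,1,1,1,1,1,1,1,1,1,2).

From H_k ≅ ker(∂_k) / im(∂_{k+1}) we obtain:

  H_1: rank ker ∂_1 − rank ∂_2 = (18 − 6) − 12 = 0, and ∂_2 has invariant factor 2 > 1, so H_1 = Z/2.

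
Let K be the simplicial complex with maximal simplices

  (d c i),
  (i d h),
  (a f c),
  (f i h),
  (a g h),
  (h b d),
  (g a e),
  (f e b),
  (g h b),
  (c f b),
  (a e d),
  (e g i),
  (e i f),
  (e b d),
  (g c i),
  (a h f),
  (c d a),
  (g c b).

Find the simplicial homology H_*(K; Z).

K has 9 vertices, 27 edges, 18 triangles.
rank ∂_0 = 0, rank ∂_1 = 8 ⇒ b_0 = 9 − 0 − 8 = 1; all invariant factors of ∂_1 are 1 so no torsion. So H_0 = Z.
rank ∂_1 = 8, rank ∂_2 = 17 ⇒ b_1 = 27 − 8 − 17 = 2; all invariant factors of ∂_2 are 1 so no torsion. So H_1 = Z^2.
rank ∂_2 = 17, rank ∂_3 = 0 ⇒ b_2 = 18 − 17 − 0 = 1. So H_2 = Z.

H_0 = Z,  H_1 = Z^2,  H_2 = Z.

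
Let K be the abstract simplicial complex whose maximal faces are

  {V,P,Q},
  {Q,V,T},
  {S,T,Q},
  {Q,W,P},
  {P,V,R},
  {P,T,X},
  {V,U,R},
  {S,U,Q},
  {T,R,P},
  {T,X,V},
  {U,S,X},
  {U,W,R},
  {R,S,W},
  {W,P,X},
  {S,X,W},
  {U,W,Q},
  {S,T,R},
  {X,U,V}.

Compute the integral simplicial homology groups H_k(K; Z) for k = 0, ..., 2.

Order the vertices as P < Q < R < S < T < U < V < W < X. Listing each simplex with vertices in this order, K has dimension 2 with simplices:

  0-simplices (9): P, Q, R, S, T, U, V, W, X
  1-simplices (27): PQ, PR, PT, PV, PW, PX, QS, QT, QU, QV, QW, RS, RT, RU, RV, RW, ST, SU, SW, SX, TV, TX, UV, UW, UX, VX, WX
  2-simplices (18): PQV, PQW, PRT, PRV, PTX, PWX, QST, QSU, QTV, QUW, RST, RSW, RUV, RUW, SUX, SWX, TVX, UVX

giving chain groups C_0 ≅ Z^9, C_1 ≅ Z^27, C_2 ≅ Z^18.

Boundary ∂_1: C_1 → C_0 sends each edge [p,q] (with p < q) to q − p.
This gives a 9×27 integer matrix of rank 8; reducing to Smith normal form yields diagonal entries (1,1,1,1,1,1,1,1).

∂_2: C_2 → C_1 sends each 2-simplex [p,q,r] to [q,r] − [p,r] + [p,q]. For instance
  ∂PTX = TX − PX + PT,
  ∂PQW = QW − PW + PQ.
This gives a 27×18 integer matrix of rank 18; reducing to Smith normal form yields diagonal entries (1,1,1,1,1,1,1,1,1,1,1,1,1,1,1,1,1,2).

Reading off H_k = ker ∂_k / im ∂_{k+1}:

  H_0: rank C_0 − rank ∂_1 = 9 − 8 = 1, and the invariant factors of ∂_1 are all 1, so H_0 ≅ Z.
  H_1: rank ker ∂_1 − rank ∂_2 = (27 − 8) − 18 = 1, and ∂_2 has invariant factor 2 > 1, so H_1 ≅ Z ⊕ Z/2.
  H_2: rank ker ∂_2 − rank ∂_3 = (18 − 18) − 0 = 0, and there is no ∂_3, so H_2 ≅ 0.

As a check, the Euler characteristic is 9 − 27 + 18 = 0, which agrees with 1 − 1 + 0 = 0.

H_0 = Z,  H_1 = Z ⊕ Z/2,  H_2 = 0.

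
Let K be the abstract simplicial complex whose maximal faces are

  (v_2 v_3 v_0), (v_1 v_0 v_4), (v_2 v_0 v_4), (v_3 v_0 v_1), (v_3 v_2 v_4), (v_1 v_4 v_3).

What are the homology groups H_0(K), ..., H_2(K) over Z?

We work with the vertex ordering v_0 < v_1 < v_2 < v_3 < v_4. The simplices of K, each written with vertices in increasing order, are:

  0-simplices (5): [v_0], [v_1], [v_2], [v_3], [v_4]
  1-simplices (9): [v_0,v_1], [v_0,v_2], [v_0,v_3], [v_0,v_4], [v_1,v_3], [v_1,v_4], [v_2,v_3], [v_2,v_4], [v_3,v_4]
  2-simplices (6): [v_0,v_1,v_3], [v_0,v_1,v_4], [v_0,v_2,v_3], [v_0,v_2,v_4], [v_1,v_3,v_4], [v_2,v_3,v_4]

so the chain groups are C_0 ≅ Z^5, C_1 ≅ Z^9, C_2 ≅ Z^6.

The boundary map ∂_1: C_1 → C_0 maps an edge to its endpoints' difference, ∂[p,q] = q − p. For instance
  ∂[v_1,v_4] = [v_4] − [v_1].
The 5×9 boundary matrix has rank 4 and Smith normal form diag(1,1,1,1).

∂_2: C_2 → C_1 acts by ∂[p,q,r] = [q,r] − [p,r] + [p,q]. For instance
  ∂[v_2,v_3,v_4] = [v_3,v_4] − [v_2,v_4] + [v_2,v_3],
  ∂[v_0,v_2,v_3] = [v_2,v_3] − [v_0,v_3] + [v_0,v_2].
This gives a 9×6 integer matrix of rank 5; reducing to Smith normal form yields diagonal entries (1,1,1,1,1).

Computing H_k = (kernel of ∂_k) / (image of ∂_{k+1}):

  H_0: rank C_0 − rank ∂_1 = 5 − 4 = 1, and the invariant factors of ∂_1 are all 1, so H_0 = Z.
  H_1: rank ker ∂_1 − rank ∂_2 = (9 − 4) − 5 = 0, and the invariant factors of ∂_2 are all 1, so H_1 = 0.
  H_2: rank ker ∂_2 − rank ∂_3 = (6 − 5) − 0 = 1, and there is no ∂_3, so H_2 = Z.

H_0 = Z,  H_1 = 0,  H_2 = Z.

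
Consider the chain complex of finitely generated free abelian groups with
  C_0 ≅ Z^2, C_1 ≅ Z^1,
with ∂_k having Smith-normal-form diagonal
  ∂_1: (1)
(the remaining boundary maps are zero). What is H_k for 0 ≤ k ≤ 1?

H_0 = Z,  H_1 = 0.

H_0: b_0 = 2 − 0 − 1 = 1; torsion from ∂_1 factors > 1: none. So H_0 = Z.
H_1: b_1 = 1 − 1 − 0 = 0; torsion from ∂_2 factors > 1: none. So H_1 = 0.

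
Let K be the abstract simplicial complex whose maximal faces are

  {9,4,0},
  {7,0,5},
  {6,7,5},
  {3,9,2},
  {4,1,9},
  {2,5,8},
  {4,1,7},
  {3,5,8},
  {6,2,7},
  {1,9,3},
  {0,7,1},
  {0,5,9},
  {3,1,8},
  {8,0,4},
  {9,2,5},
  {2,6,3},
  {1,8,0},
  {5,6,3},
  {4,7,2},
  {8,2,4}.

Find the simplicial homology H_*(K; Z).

Order the vertices as 0 < 1 < 2 < 3 < 4 < 5 < 6 < 7 < 8 < 9. Listing each simplex with vertices in this order, K has dimension 2 with simplices:

  0-simplices (10): [0], [1], [2], [3], [4], [5], [6], [7], [8], [9]
  1-simplices (30): (30 of them)
  2-simplices (20): (20 of them)

Hence C_0 ≅ Z^10, C_1 ≅ Z^30, C_2 ≅ Z^20.

The boundary map ∂_1: C_1 → C_0 is given by ∂[p,q] = [q] − [p]. For instance
  ∂[4,7] = [7] − [4].
This gives a 10×30 integer matrix of rank 9; reducing to Smith normal form yields diagonal entries (1,1,1,1,1,1,1,1,1).

The boundary map ∂_2: C_2 → C_1 sends each 2-simplex [p,q,r] to [q,r] − [p,r] + [p,q]. For instance
  ∂[2,4,7] = [4,7] − [2,7] + [2,4],
  ∂[2,5,9] = [5,9] − [2,9] + [2,5].
As a 30×20 matrix over Z this has rank 20, with invariant factors (1,1,1,1,1,1,1,1,1,1,1,1,1,1,1,1,1,1,1,2).

From H_k ≅ ker(∂_k) / im(∂_{k+1}) we obtain:

  H_0: rank C_0 − rank ∂_1 = 10 − 9 = 1, and the invariant factors of ∂_1 are all 1, so H_0 ≅ Z.
  H_1: rank ker ∂_1 − rank ∂_2 = (30 − 9) − 20 = 1, and ∂_2 has invariant factor 2 > 1, so H_1 ≅ Z ⊕ Z_2.
  H_2: rank ker ∂_2 − rank ∂_3 = (20 − 20) − 0 = 0, and there is no ∂_3, so H_2 ≅ 0.

As a check, the Euler characteristic is 10 − 30 + 20 = 0, which agrees with 1 − 1 + 0 = 0.
(K is a triangulation of the Klein bottle.)

H_0 ≅ Z,  H_1 ≅ Z ⊕ Z_2,  H_2 = 0.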